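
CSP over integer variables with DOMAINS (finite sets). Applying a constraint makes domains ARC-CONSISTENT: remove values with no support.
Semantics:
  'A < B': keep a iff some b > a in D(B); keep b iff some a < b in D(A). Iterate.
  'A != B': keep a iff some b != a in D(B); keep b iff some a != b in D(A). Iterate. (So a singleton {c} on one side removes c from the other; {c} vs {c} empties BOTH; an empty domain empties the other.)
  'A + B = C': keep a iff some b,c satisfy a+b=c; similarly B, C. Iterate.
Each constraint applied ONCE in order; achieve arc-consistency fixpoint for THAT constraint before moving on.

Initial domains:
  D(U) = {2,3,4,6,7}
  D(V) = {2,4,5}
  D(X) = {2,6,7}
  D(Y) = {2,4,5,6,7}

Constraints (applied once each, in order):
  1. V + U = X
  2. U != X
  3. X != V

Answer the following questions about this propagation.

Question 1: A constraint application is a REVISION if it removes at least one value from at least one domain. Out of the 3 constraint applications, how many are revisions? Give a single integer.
Constraint 1 (V + U = X) on D(V)={2,4,5} D(U)={2,3,4,6,7} D(X)={2,6,7}: U {2,3,4,6,7}->{2,3,4}; X {2,6,7}->{6,7} => REVISION
Constraint 2 (U != X) on D(U)={2,3,4} D(X)={6,7}: no change => not a revision
Constraint 3 (X != V) on D(X)={6,7} D(V)={2,4,5}: no change => not a revision
Total revisions = 1

Answer: 1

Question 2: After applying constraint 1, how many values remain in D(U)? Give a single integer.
Constraint 1 (V + U = X) on D(V)={2,4,5} D(U)={2,3,4,6,7} D(X)={2,6,7}: U {2,3,4,6,7}->{2,3,4}; X {2,6,7}->{6,7}
So after constraint 1: D(U)={2,3,4}, size = 3

Answer: 3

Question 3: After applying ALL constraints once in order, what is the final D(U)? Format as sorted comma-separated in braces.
Answer: {2,3,4}

Derivation:
Constraint 1 (V + U = X) on D(V)={2,4,5} D(U)={2,3,4,6,7} D(X)={2,6,7}: U {2,3,4,6,7}->{2,3,4}; X {2,6,7}->{6,7}
Constraint 2 (U != X) on D(U)={2,3,4} D(X)={6,7}: no change
Constraint 3 (X != V) on D(X)={6,7} D(V)={2,4,5}: no change
So after all 3 constraints: D(U) = {2,3,4}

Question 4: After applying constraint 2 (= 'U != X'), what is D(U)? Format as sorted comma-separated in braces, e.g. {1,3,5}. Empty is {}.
Answer: {2,3,4}

Derivation:
Constraint 1 (V + U = X) on D(V)={2,4,5} D(U)={2,3,4,6,7} D(X)={2,6,7}: U {2,3,4,6,7}->{2,3,4}; X {2,6,7}->{6,7}
Constraint 2 (U != X) on D(U)={2,3,4} D(X)={6,7}: no change
So after constraint 2: D(U) = {2,3,4}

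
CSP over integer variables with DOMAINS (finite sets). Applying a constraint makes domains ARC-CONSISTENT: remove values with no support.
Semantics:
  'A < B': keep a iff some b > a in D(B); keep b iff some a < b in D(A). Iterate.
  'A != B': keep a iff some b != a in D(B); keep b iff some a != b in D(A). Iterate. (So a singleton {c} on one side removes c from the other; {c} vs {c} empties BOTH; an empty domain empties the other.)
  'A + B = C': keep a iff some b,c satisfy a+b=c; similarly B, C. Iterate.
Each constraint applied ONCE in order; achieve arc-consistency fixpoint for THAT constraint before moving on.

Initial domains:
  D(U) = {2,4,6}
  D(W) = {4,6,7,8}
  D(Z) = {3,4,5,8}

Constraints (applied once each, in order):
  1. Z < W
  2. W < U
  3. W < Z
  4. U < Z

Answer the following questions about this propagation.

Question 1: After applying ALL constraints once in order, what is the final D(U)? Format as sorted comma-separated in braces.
Constraint 1 (Z < W) on D(Z)={3,4,5,8} D(W)={4,6,7,8}: Z {3,4,5,8}->{3,4,5}
Constraint 2 (W < U) on D(W)={4,6,7,8} D(U)={2,4,6}: W {4,6,7,8}->{4}; U {2,4,6}->{6}
Constraint 3 (W < Z) on D(W)={4} D(Z)={3,4,5}: Z {3,4,5}->{5}
Constraint 4 (U < Z) on D(U)={6} D(Z)={5}: U {6}->{}; Z {5}->{}
So after all 4 constraints: D(U) = {}

Answer: {}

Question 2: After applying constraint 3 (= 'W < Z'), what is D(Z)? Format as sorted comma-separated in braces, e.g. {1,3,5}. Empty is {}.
Answer: {5}

Derivation:
Constraint 1 (Z < W) on D(Z)={3,4,5,8} D(W)={4,6,7,8}: Z {3,4,5,8}->{3,4,5}
Constraint 2 (W < U) on D(W)={4,6,7,8} D(U)={2,4,6}: W {4,6,7,8}->{4}; U {2,4,6}->{6}
Constraint 3 (W < Z) on D(W)={4} D(Z)={3,4,5}: Z {3,4,5}->{5}
So after constraint 3: D(Z) = {5}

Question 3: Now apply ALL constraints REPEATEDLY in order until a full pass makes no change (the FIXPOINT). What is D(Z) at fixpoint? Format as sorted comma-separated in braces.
pass 0 (initial): D(Z)={3,4,5,8}
pass 1: U {2,4,6}->{}; W {4,6,7,8}->{4}; Z {3,4,5,8}->{}
pass 2: W {4}->{}
pass 3: no change
Fixpoint after 3 passes: D(Z) = {}

Answer: {}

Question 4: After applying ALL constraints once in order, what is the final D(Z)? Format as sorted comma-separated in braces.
Answer: {}

Derivation:
Constraint 1 (Z < W) on D(Z)={3,4,5,8} D(W)={4,6,7,8}: Z {3,4,5,8}->{3,4,5}
Constraint 2 (W < U) on D(W)={4,6,7,8} D(U)={2,4,6}: W {4,6,7,8}->{4}; U {2,4,6}->{6}
Constraint 3 (W < Z) on D(W)={4} D(Z)={3,4,5}: Z {3,4,5}->{5}
Constraint 4 (U < Z) on D(U)={6} D(Z)={5}: U {6}->{}; Z {5}->{}
So after all 4 constraints: D(Z) = {}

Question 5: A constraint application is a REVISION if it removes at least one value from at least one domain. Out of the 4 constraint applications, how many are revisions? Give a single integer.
Answer: 4

Derivation:
Constraint 1 (Z < W) on D(Z)={3,4,5,8} D(W)={4,6,7,8}: Z {3,4,5,8}->{3,4,5} => REVISION
Constraint 2 (W < U) on D(W)={4,6,7,8} D(U)={2,4,6}: W {4,6,7,8}->{4}; U {2,4,6}->{6} => REVISION
Constraint 3 (W < Z) on D(W)={4} D(Z)={3,4,5}: Z {3,4,5}->{5} => REVISION
Constraint 4 (U < Z) on D(U)={6} D(Z)={5}: U {6}->{}; Z {5}->{} => REVISION
Total revisions = 4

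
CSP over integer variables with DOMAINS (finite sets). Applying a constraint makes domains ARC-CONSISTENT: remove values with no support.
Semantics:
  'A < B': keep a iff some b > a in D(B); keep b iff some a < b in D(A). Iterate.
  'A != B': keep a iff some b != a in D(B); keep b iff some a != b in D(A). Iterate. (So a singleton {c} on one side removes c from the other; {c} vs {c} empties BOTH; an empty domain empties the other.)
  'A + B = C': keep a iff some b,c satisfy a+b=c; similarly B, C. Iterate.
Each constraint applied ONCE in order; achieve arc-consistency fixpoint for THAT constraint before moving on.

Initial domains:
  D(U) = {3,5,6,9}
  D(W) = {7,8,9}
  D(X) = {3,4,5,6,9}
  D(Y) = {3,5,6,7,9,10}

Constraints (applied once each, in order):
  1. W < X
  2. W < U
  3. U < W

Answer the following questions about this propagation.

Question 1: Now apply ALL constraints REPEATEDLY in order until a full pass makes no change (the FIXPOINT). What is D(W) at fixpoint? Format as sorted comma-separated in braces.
pass 0 (initial): D(W)={7,8,9}
pass 1: U {3,5,6,9}->{}; W {7,8,9}->{}; X {3,4,5,6,9}->{9}
pass 2: X {9}->{}
pass 3: no change
Fixpoint after 3 passes: D(W) = {}

Answer: {}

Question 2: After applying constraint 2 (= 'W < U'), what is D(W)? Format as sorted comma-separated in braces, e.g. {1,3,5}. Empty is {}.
Constraint 1 (W < X) on D(W)={7,8,9} D(X)={3,4,5,6,9}: W {7,8,9}->{7,8}; X {3,4,5,6,9}->{9}
Constraint 2 (W < U) on D(W)={7,8} D(U)={3,5,6,9}: U {3,5,6,9}->{9}
So after constraint 2: D(W) = {7,8}

Answer: {7,8}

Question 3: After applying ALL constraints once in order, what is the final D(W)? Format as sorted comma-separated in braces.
Answer: {}

Derivation:
Constraint 1 (W < X) on D(W)={7,8,9} D(X)={3,4,5,6,9}: W {7,8,9}->{7,8}; X {3,4,5,6,9}->{9}
Constraint 2 (W < U) on D(W)={7,8} D(U)={3,5,6,9}: U {3,5,6,9}->{9}
Constraint 3 (U < W) on D(U)={9} D(W)={7,8}: U {9}->{}; W {7,8}->{}
So after all 3 constraints: D(W) = {}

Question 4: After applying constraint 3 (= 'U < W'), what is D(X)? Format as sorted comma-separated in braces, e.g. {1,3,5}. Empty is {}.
Constraint 1 (W < X) on D(W)={7,8,9} D(X)={3,4,5,6,9}: W {7,8,9}->{7,8}; X {3,4,5,6,9}->{9}
Constraint 2 (W < U) on D(W)={7,8} D(U)={3,5,6,9}: U {3,5,6,9}->{9}
Constraint 3 (U < W) on D(U)={9} D(W)={7,8}: U {9}->{}; W {7,8}->{}
So after constraint 3: D(X) = {9}

Answer: {9}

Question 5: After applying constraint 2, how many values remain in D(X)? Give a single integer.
Constraint 1 (W < X) on D(W)={7,8,9} D(X)={3,4,5,6,9}: W {7,8,9}->{7,8}; X {3,4,5,6,9}->{9}
Constraint 2 (W < U) on D(W)={7,8} D(U)={3,5,6,9}: U {3,5,6,9}->{9}
So after constraint 2: D(X)={9}, size = 1

Answer: 1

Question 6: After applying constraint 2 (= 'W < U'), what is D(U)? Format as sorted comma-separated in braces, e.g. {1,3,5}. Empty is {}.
Answer: {9}

Derivation:
Constraint 1 (W < X) on D(W)={7,8,9} D(X)={3,4,5,6,9}: W {7,8,9}->{7,8}; X {3,4,5,6,9}->{9}
Constraint 2 (W < U) on D(W)={7,8} D(U)={3,5,6,9}: U {3,5,6,9}->{9}
So after constraint 2: D(U) = {9}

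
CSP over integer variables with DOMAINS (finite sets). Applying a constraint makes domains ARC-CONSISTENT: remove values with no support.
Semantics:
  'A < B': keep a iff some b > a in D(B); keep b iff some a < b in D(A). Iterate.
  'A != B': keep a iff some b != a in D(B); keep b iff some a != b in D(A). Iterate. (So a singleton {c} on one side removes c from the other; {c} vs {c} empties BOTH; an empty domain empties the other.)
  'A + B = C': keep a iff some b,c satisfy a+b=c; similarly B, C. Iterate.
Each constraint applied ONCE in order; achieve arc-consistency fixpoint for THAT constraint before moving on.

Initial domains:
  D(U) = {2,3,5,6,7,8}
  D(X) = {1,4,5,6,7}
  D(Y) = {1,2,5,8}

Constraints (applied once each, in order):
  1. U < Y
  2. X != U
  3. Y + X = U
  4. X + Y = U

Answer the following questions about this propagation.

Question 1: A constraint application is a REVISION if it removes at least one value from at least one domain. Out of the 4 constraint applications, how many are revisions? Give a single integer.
Answer: 2

Derivation:
Constraint 1 (U < Y) on D(U)={2,3,5,6,7,8} D(Y)={1,2,5,8}: U {2,3,5,6,7,8}->{2,3,5,6,7}; Y {1,2,5,8}->{5,8} => REVISION
Constraint 2 (X != U) on D(X)={1,4,5,6,7} D(U)={2,3,5,6,7}: no change => not a revision
Constraint 3 (Y + X = U) on D(Y)={5,8} D(X)={1,4,5,6,7} D(U)={2,3,5,6,7}: Y {5,8}->{5}; X {1,4,5,6,7}->{1}; U {2,3,5,6,7}->{6} => REVISION
Constraint 4 (X + Y = U) on D(X)={1} D(Y)={5} D(U)={6}: no change => not a revision
Total revisions = 2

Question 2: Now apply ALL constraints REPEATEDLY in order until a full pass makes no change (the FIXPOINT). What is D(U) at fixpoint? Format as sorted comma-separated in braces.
Answer: {}

Derivation:
pass 0 (initial): D(U)={2,3,5,6,7,8}
pass 1: U {2,3,5,6,7,8}->{6}; X {1,4,5,6,7}->{1}; Y {1,2,5,8}->{5}
pass 2: U {6}->{}; X {1}->{}; Y {5}->{}
pass 3: no change
Fixpoint after 3 passes: D(U) = {}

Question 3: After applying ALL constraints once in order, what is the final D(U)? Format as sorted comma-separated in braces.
Constraint 1 (U < Y) on D(U)={2,3,5,6,7,8} D(Y)={1,2,5,8}: U {2,3,5,6,7,8}->{2,3,5,6,7}; Y {1,2,5,8}->{5,8}
Constraint 2 (X != U) on D(X)={1,4,5,6,7} D(U)={2,3,5,6,7}: no change
Constraint 3 (Y + X = U) on D(Y)={5,8} D(X)={1,4,5,6,7} D(U)={2,3,5,6,7}: Y {5,8}->{5}; X {1,4,5,6,7}->{1}; U {2,3,5,6,7}->{6}
Constraint 4 (X + Y = U) on D(X)={1} D(Y)={5} D(U)={6}: no change
So after all 4 constraints: D(U) = {6}

Answer: {6}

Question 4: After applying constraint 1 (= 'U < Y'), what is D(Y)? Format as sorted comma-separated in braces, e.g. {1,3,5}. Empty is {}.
Answer: {5,8}

Derivation:
Constraint 1 (U < Y) on D(U)={2,3,5,6,7,8} D(Y)={1,2,5,8}: U {2,3,5,6,7,8}->{2,3,5,6,7}; Y {1,2,5,8}->{5,8}
So after constraint 1: D(Y) = {5,8}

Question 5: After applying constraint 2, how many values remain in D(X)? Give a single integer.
Constraint 1 (U < Y) on D(U)={2,3,5,6,7,8} D(Y)={1,2,5,8}: U {2,3,5,6,7,8}->{2,3,5,6,7}; Y {1,2,5,8}->{5,8}
Constraint 2 (X != U) on D(X)={1,4,5,6,7} D(U)={2,3,5,6,7}: no change
So after constraint 2: D(X)={1,4,5,6,7}, size = 5

Answer: 5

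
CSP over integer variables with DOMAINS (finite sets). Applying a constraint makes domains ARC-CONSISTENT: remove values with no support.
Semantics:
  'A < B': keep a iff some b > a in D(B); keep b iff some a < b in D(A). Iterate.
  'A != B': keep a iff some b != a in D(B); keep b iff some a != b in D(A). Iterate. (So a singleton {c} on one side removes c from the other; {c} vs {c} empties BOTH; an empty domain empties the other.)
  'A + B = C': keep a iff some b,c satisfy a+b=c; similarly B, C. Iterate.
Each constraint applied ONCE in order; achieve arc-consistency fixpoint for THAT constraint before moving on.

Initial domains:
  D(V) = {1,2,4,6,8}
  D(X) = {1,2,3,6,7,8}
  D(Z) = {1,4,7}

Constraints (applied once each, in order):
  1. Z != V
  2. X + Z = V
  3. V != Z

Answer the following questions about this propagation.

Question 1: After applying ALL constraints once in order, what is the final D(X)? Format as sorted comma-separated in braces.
Answer: {1,2,3,7}

Derivation:
Constraint 1 (Z != V) on D(Z)={1,4,7} D(V)={1,2,4,6,8}: no change
Constraint 2 (X + Z = V) on D(X)={1,2,3,6,7,8} D(Z)={1,4,7} D(V)={1,2,4,6,8}: X {1,2,3,6,7,8}->{1,2,3,7}; V {1,2,4,6,8}->{2,4,6,8}
Constraint 3 (V != Z) on D(V)={2,4,6,8} D(Z)={1,4,7}: no change
So after all 3 constraints: D(X) = {1,2,3,7}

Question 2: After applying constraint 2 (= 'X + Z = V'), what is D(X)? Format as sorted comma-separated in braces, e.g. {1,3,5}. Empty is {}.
Constraint 1 (Z != V) on D(Z)={1,4,7} D(V)={1,2,4,6,8}: no change
Constraint 2 (X + Z = V) on D(X)={1,2,3,6,7,8} D(Z)={1,4,7} D(V)={1,2,4,6,8}: X {1,2,3,6,7,8}->{1,2,3,7}; V {1,2,4,6,8}->{2,4,6,8}
So after constraint 2: D(X) = {1,2,3,7}

Answer: {1,2,3,7}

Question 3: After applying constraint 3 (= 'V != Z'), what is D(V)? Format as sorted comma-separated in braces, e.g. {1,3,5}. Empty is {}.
Answer: {2,4,6,8}

Derivation:
Constraint 1 (Z != V) on D(Z)={1,4,7} D(V)={1,2,4,6,8}: no change
Constraint 2 (X + Z = V) on D(X)={1,2,3,6,7,8} D(Z)={1,4,7} D(V)={1,2,4,6,8}: X {1,2,3,6,7,8}->{1,2,3,7}; V {1,2,4,6,8}->{2,4,6,8}
Constraint 3 (V != Z) on D(V)={2,4,6,8} D(Z)={1,4,7}: no change
So after constraint 3: D(V) = {2,4,6,8}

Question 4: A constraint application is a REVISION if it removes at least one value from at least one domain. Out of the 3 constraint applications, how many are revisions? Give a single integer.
Answer: 1

Derivation:
Constraint 1 (Z != V) on D(Z)={1,4,7} D(V)={1,2,4,6,8}: no change => not a revision
Constraint 2 (X + Z = V) on D(X)={1,2,3,6,7,8} D(Z)={1,4,7} D(V)={1,2,4,6,8}: X {1,2,3,6,7,8}->{1,2,3,7}; V {1,2,4,6,8}->{2,4,6,8} => REVISION
Constraint 3 (V != Z) on D(V)={2,4,6,8} D(Z)={1,4,7}: no change => not a revision
Total revisions = 1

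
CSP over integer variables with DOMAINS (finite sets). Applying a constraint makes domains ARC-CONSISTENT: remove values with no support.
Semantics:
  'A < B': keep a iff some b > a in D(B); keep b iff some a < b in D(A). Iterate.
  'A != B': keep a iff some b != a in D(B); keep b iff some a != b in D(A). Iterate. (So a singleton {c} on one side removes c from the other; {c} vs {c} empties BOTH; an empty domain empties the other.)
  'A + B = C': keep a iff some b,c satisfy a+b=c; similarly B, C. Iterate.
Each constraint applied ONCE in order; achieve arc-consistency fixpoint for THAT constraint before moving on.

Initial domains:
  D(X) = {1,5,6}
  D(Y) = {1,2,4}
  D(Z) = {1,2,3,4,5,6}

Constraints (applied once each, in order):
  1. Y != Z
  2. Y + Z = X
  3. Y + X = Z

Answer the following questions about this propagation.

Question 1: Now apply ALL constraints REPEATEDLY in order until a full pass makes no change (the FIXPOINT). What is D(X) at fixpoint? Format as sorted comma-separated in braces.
pass 0 (initial): D(X)={1,5,6}
pass 1: X {1,5,6}->{}; Y {1,2,4}->{}; Z {1,2,3,4,5,6}->{}
pass 2: no change
Fixpoint after 2 passes: D(X) = {}

Answer: {}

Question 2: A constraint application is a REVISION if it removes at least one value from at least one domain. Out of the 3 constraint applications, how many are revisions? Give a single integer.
Constraint 1 (Y != Z) on D(Y)={1,2,4} D(Z)={1,2,3,4,5,6}: no change => not a revision
Constraint 2 (Y + Z = X) on D(Y)={1,2,4} D(Z)={1,2,3,4,5,6} D(X)={1,5,6}: Z {1,2,3,4,5,6}->{1,2,3,4,5}; X {1,5,6}->{5,6} => REVISION
Constraint 3 (Y + X = Z) on D(Y)={1,2,4} D(X)={5,6} D(Z)={1,2,3,4,5}: Y {1,2,4}->{}; X {5,6}->{}; Z {1,2,3,4,5}->{} => REVISION
Total revisions = 2

Answer: 2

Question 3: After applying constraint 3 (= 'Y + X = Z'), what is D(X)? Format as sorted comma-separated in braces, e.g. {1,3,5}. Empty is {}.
Answer: {}

Derivation:
Constraint 1 (Y != Z) on D(Y)={1,2,4} D(Z)={1,2,3,4,5,6}: no change
Constraint 2 (Y + Z = X) on D(Y)={1,2,4} D(Z)={1,2,3,4,5,6} D(X)={1,5,6}: Z {1,2,3,4,5,6}->{1,2,3,4,5}; X {1,5,6}->{5,6}
Constraint 3 (Y + X = Z) on D(Y)={1,2,4} D(X)={5,6} D(Z)={1,2,3,4,5}: Y {1,2,4}->{}; X {5,6}->{}; Z {1,2,3,4,5}->{}
So after constraint 3: D(X) = {}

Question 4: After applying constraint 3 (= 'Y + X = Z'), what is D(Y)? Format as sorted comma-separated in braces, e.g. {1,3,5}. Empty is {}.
Constraint 1 (Y != Z) on D(Y)={1,2,4} D(Z)={1,2,3,4,5,6}: no change
Constraint 2 (Y + Z = X) on D(Y)={1,2,4} D(Z)={1,2,3,4,5,6} D(X)={1,5,6}: Z {1,2,3,4,5,6}->{1,2,3,4,5}; X {1,5,6}->{5,6}
Constraint 3 (Y + X = Z) on D(Y)={1,2,4} D(X)={5,6} D(Z)={1,2,3,4,5}: Y {1,2,4}->{}; X {5,6}->{}; Z {1,2,3,4,5}->{}
So after constraint 3: D(Y) = {}

Answer: {}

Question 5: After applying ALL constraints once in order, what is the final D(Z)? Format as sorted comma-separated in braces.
Constraint 1 (Y != Z) on D(Y)={1,2,4} D(Z)={1,2,3,4,5,6}: no change
Constraint 2 (Y + Z = X) on D(Y)={1,2,4} D(Z)={1,2,3,4,5,6} D(X)={1,5,6}: Z {1,2,3,4,5,6}->{1,2,3,4,5}; X {1,5,6}->{5,6}
Constraint 3 (Y + X = Z) on D(Y)={1,2,4} D(X)={5,6} D(Z)={1,2,3,4,5}: Y {1,2,4}->{}; X {5,6}->{}; Z {1,2,3,4,5}->{}
So after all 3 constraints: D(Z) = {}

Answer: {}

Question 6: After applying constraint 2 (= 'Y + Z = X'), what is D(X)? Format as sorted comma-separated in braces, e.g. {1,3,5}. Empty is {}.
Constraint 1 (Y != Z) on D(Y)={1,2,4} D(Z)={1,2,3,4,5,6}: no change
Constraint 2 (Y + Z = X) on D(Y)={1,2,4} D(Z)={1,2,3,4,5,6} D(X)={1,5,6}: Z {1,2,3,4,5,6}->{1,2,3,4,5}; X {1,5,6}->{5,6}
So after constraint 2: D(X) = {5,6}

Answer: {5,6}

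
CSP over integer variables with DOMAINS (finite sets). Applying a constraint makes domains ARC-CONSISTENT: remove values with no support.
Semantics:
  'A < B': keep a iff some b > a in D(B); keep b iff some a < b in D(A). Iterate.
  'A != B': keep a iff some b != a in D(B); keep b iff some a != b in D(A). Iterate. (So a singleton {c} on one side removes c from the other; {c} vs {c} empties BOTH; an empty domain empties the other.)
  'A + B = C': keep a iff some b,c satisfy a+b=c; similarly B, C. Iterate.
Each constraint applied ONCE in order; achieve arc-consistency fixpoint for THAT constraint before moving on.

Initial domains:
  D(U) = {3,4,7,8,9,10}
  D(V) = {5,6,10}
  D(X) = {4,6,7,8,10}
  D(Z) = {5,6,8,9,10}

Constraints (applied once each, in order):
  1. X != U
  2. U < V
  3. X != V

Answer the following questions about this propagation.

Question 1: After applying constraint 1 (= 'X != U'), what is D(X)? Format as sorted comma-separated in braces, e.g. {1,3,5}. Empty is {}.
Answer: {4,6,7,8,10}

Derivation:
Constraint 1 (X != U) on D(X)={4,6,7,8,10} D(U)={3,4,7,8,9,10}: no change
So after constraint 1: D(X) = {4,6,7,8,10}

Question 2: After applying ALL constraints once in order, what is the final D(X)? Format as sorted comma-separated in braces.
Constraint 1 (X != U) on D(X)={4,6,7,8,10} D(U)={3,4,7,8,9,10}: no change
Constraint 2 (U < V) on D(U)={3,4,7,8,9,10} D(V)={5,6,10}: U {3,4,7,8,9,10}->{3,4,7,8,9}
Constraint 3 (X != V) on D(X)={4,6,7,8,10} D(V)={5,6,10}: no change
So after all 3 constraints: D(X) = {4,6,7,8,10}

Answer: {4,6,7,8,10}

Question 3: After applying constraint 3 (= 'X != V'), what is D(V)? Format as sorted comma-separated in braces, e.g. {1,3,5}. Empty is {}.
Constraint 1 (X != U) on D(X)={4,6,7,8,10} D(U)={3,4,7,8,9,10}: no change
Constraint 2 (U < V) on D(U)={3,4,7,8,9,10} D(V)={5,6,10}: U {3,4,7,8,9,10}->{3,4,7,8,9}
Constraint 3 (X != V) on D(X)={4,6,7,8,10} D(V)={5,6,10}: no change
So after constraint 3: D(V) = {5,6,10}

Answer: {5,6,10}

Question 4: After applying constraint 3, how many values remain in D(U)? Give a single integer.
Constraint 1 (X != U) on D(X)={4,6,7,8,10} D(U)={3,4,7,8,9,10}: no change
Constraint 2 (U < V) on D(U)={3,4,7,8,9,10} D(V)={5,6,10}: U {3,4,7,8,9,10}->{3,4,7,8,9}
Constraint 3 (X != V) on D(X)={4,6,7,8,10} D(V)={5,6,10}: no change
So after constraint 3: D(U)={3,4,7,8,9}, size = 5

Answer: 5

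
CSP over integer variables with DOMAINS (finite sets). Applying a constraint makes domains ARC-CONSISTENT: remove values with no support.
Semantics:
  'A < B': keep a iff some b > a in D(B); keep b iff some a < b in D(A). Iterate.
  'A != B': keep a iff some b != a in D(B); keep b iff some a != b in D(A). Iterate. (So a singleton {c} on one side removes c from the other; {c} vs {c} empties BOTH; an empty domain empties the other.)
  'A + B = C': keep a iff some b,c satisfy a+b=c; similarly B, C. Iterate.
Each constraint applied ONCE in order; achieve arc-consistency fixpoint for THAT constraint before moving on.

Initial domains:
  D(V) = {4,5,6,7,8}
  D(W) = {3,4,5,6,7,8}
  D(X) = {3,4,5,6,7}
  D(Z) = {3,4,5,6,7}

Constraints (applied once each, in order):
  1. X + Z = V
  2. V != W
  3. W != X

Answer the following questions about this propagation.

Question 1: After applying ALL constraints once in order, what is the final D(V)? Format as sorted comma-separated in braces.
Answer: {6,7,8}

Derivation:
Constraint 1 (X + Z = V) on D(X)={3,4,5,6,7} D(Z)={3,4,5,6,7} D(V)={4,5,6,7,8}: X {3,4,5,6,7}->{3,4,5}; Z {3,4,5,6,7}->{3,4,5}; V {4,5,6,7,8}->{6,7,8}
Constraint 2 (V != W) on D(V)={6,7,8} D(W)={3,4,5,6,7,8}: no change
Constraint 3 (W != X) on D(W)={3,4,5,6,7,8} D(X)={3,4,5}: no change
So after all 3 constraints: D(V) = {6,7,8}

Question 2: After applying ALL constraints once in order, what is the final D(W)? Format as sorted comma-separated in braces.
Constraint 1 (X + Z = V) on D(X)={3,4,5,6,7} D(Z)={3,4,5,6,7} D(V)={4,5,6,7,8}: X {3,4,5,6,7}->{3,4,5}; Z {3,4,5,6,7}->{3,4,5}; V {4,5,6,7,8}->{6,7,8}
Constraint 2 (V != W) on D(V)={6,7,8} D(W)={3,4,5,6,7,8}: no change
Constraint 3 (W != X) on D(W)={3,4,5,6,7,8} D(X)={3,4,5}: no change
So after all 3 constraints: D(W) = {3,4,5,6,7,8}

Answer: {3,4,5,6,7,8}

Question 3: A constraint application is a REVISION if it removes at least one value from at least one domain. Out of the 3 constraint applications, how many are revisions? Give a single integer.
Answer: 1

Derivation:
Constraint 1 (X + Z = V) on D(X)={3,4,5,6,7} D(Z)={3,4,5,6,7} D(V)={4,5,6,7,8}: X {3,4,5,6,7}->{3,4,5}; Z {3,4,5,6,7}->{3,4,5}; V {4,5,6,7,8}->{6,7,8} => REVISION
Constraint 2 (V != W) on D(V)={6,7,8} D(W)={3,4,5,6,7,8}: no change => not a revision
Constraint 3 (W != X) on D(W)={3,4,5,6,7,8} D(X)={3,4,5}: no change => not a revision
Total revisions = 1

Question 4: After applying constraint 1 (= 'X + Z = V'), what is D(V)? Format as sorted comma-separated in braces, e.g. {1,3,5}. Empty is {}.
Constraint 1 (X + Z = V) on D(X)={3,4,5,6,7} D(Z)={3,4,5,6,7} D(V)={4,5,6,7,8}: X {3,4,5,6,7}->{3,4,5}; Z {3,4,5,6,7}->{3,4,5}; V {4,5,6,7,8}->{6,7,8}
So after constraint 1: D(V) = {6,7,8}

Answer: {6,7,8}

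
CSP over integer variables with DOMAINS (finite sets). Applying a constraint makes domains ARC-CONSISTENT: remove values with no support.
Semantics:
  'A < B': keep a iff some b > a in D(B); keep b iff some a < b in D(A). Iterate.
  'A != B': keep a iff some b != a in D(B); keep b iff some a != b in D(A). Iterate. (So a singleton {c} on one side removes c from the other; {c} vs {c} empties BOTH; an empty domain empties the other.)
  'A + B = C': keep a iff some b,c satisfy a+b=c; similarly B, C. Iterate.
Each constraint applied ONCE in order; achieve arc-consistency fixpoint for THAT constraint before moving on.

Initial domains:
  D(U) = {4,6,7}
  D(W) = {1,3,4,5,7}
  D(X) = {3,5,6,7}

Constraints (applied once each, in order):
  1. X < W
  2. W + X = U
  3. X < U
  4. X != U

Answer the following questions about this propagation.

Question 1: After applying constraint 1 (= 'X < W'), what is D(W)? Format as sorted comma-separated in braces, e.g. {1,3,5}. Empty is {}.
Answer: {4,5,7}

Derivation:
Constraint 1 (X < W) on D(X)={3,5,6,7} D(W)={1,3,4,5,7}: X {3,5,6,7}->{3,5,6}; W {1,3,4,5,7}->{4,5,7}
So after constraint 1: D(W) = {4,5,7}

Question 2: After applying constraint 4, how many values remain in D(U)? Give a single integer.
Answer: 1

Derivation:
Constraint 1 (X < W) on D(X)={3,5,6,7} D(W)={1,3,4,5,7}: X {3,5,6,7}->{3,5,6}; W {1,3,4,5,7}->{4,5,7}
Constraint 2 (W + X = U) on D(W)={4,5,7} D(X)={3,5,6} D(U)={4,6,7}: W {4,5,7}->{4}; X {3,5,6}->{3}; U {4,6,7}->{7}
Constraint 3 (X < U) on D(X)={3} D(U)={7}: no change
Constraint 4 (X != U) on D(X)={3} D(U)={7}: no change
So after constraint 4: D(U)={7}, size = 1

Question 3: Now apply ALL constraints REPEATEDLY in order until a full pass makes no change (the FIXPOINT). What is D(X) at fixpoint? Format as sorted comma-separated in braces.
pass 0 (initial): D(X)={3,5,6,7}
pass 1: U {4,6,7}->{7}; W {1,3,4,5,7}->{4}; X {3,5,6,7}->{3}
pass 2: no change
Fixpoint after 2 passes: D(X) = {3}

Answer: {3}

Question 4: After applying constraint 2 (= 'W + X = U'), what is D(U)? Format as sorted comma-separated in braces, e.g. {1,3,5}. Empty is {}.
Constraint 1 (X < W) on D(X)={3,5,6,7} D(W)={1,3,4,5,7}: X {3,5,6,7}->{3,5,6}; W {1,3,4,5,7}->{4,5,7}
Constraint 2 (W + X = U) on D(W)={4,5,7} D(X)={3,5,6} D(U)={4,6,7}: W {4,5,7}->{4}; X {3,5,6}->{3}; U {4,6,7}->{7}
So after constraint 2: D(U) = {7}

Answer: {7}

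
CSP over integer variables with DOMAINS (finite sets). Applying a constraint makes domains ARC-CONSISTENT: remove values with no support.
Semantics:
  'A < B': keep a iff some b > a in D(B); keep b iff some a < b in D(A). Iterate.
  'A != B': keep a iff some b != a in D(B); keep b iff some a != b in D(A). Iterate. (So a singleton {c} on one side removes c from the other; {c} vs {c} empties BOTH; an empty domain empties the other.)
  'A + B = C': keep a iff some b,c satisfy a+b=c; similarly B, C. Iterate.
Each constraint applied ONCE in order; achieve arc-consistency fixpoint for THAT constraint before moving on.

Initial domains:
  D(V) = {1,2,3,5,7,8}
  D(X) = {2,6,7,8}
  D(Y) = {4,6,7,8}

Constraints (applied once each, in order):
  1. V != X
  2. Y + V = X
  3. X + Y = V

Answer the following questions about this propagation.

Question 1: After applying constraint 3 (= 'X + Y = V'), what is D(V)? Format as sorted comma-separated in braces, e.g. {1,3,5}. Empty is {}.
Constraint 1 (V != X) on D(V)={1,2,3,5,7,8} D(X)={2,6,7,8}: no change
Constraint 2 (Y + V = X) on D(Y)={4,6,7,8} D(V)={1,2,3,5,7,8} D(X)={2,6,7,8}: Y {4,6,7,8}->{4,6,7}; V {1,2,3,5,7,8}->{1,2,3}; X {2,6,7,8}->{6,7,8}
Constraint 3 (X + Y = V) on D(X)={6,7,8} D(Y)={4,6,7} D(V)={1,2,3}: X {6,7,8}->{}; Y {4,6,7}->{}; V {1,2,3}->{}
So after constraint 3: D(V) = {}

Answer: {}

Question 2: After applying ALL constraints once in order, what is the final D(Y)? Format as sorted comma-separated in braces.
Answer: {}

Derivation:
Constraint 1 (V != X) on D(V)={1,2,3,5,7,8} D(X)={2,6,7,8}: no change
Constraint 2 (Y + V = X) on D(Y)={4,6,7,8} D(V)={1,2,3,5,7,8} D(X)={2,6,7,8}: Y {4,6,7,8}->{4,6,7}; V {1,2,3,5,7,8}->{1,2,3}; X {2,6,7,8}->{6,7,8}
Constraint 3 (X + Y = V) on D(X)={6,7,8} D(Y)={4,6,7} D(V)={1,2,3}: X {6,7,8}->{}; Y {4,6,7}->{}; V {1,2,3}->{}
So after all 3 constraints: D(Y) = {}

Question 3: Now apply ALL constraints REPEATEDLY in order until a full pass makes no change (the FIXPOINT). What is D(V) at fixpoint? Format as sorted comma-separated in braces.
pass 0 (initial): D(V)={1,2,3,5,7,8}
pass 1: V {1,2,3,5,7,8}->{}; X {2,6,7,8}->{}; Y {4,6,7,8}->{}
pass 2: no change
Fixpoint after 2 passes: D(V) = {}

Answer: {}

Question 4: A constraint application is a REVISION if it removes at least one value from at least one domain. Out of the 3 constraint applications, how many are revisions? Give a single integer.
Constraint 1 (V != X) on D(V)={1,2,3,5,7,8} D(X)={2,6,7,8}: no change => not a revision
Constraint 2 (Y + V = X) on D(Y)={4,6,7,8} D(V)={1,2,3,5,7,8} D(X)={2,6,7,8}: Y {4,6,7,8}->{4,6,7}; V {1,2,3,5,7,8}->{1,2,3}; X {2,6,7,8}->{6,7,8} => REVISION
Constraint 3 (X + Y = V) on D(X)={6,7,8} D(Y)={4,6,7} D(V)={1,2,3}: X {6,7,8}->{}; Y {4,6,7}->{}; V {1,2,3}->{} => REVISION
Total revisions = 2

Answer: 2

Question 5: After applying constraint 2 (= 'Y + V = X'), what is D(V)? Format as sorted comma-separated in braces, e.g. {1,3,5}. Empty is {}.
Constraint 1 (V != X) on D(V)={1,2,3,5,7,8} D(X)={2,6,7,8}: no change
Constraint 2 (Y + V = X) on D(Y)={4,6,7,8} D(V)={1,2,3,5,7,8} D(X)={2,6,7,8}: Y {4,6,7,8}->{4,6,7}; V {1,2,3,5,7,8}->{1,2,3}; X {2,6,7,8}->{6,7,8}
So after constraint 2: D(V) = {1,2,3}

Answer: {1,2,3}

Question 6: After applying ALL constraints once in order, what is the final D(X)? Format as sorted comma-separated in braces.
Answer: {}

Derivation:
Constraint 1 (V != X) on D(V)={1,2,3,5,7,8} D(X)={2,6,7,8}: no change
Constraint 2 (Y + V = X) on D(Y)={4,6,7,8} D(V)={1,2,3,5,7,8} D(X)={2,6,7,8}: Y {4,6,7,8}->{4,6,7}; V {1,2,3,5,7,8}->{1,2,3}; X {2,6,7,8}->{6,7,8}
Constraint 3 (X + Y = V) on D(X)={6,7,8} D(Y)={4,6,7} D(V)={1,2,3}: X {6,7,8}->{}; Y {4,6,7}->{}; V {1,2,3}->{}
So after all 3 constraints: D(X) = {}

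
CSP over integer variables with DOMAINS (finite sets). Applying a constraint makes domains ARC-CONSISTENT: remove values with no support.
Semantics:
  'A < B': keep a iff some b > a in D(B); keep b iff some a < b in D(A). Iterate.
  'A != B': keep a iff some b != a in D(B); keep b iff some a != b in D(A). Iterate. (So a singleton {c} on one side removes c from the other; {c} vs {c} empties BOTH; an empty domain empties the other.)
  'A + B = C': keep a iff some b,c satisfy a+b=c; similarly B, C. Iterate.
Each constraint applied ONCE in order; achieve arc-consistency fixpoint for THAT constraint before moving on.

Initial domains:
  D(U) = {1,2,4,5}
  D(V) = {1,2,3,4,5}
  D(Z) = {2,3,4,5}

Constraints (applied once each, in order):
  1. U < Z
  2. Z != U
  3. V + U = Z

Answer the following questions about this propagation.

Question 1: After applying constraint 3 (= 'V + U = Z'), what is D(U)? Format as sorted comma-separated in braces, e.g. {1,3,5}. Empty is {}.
Constraint 1 (U < Z) on D(U)={1,2,4,5} D(Z)={2,3,4,5}: U {1,2,4,5}->{1,2,4}
Constraint 2 (Z != U) on D(Z)={2,3,4,5} D(U)={1,2,4}: no change
Constraint 3 (V + U = Z) on D(V)={1,2,3,4,5} D(U)={1,2,4} D(Z)={2,3,4,5}: V {1,2,3,4,5}->{1,2,3,4}
So after constraint 3: D(U) = {1,2,4}

Answer: {1,2,4}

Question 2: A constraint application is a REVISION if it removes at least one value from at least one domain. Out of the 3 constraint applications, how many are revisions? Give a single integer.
Answer: 2

Derivation:
Constraint 1 (U < Z) on D(U)={1,2,4,5} D(Z)={2,3,4,5}: U {1,2,4,5}->{1,2,4} => REVISION
Constraint 2 (Z != U) on D(Z)={2,3,4,5} D(U)={1,2,4}: no change => not a revision
Constraint 3 (V + U = Z) on D(V)={1,2,3,4,5} D(U)={1,2,4} D(Z)={2,3,4,5}: V {1,2,3,4,5}->{1,2,3,4} => REVISION
Total revisions = 2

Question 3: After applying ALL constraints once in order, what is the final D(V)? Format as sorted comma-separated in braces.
Answer: {1,2,3,4}

Derivation:
Constraint 1 (U < Z) on D(U)={1,2,4,5} D(Z)={2,3,4,5}: U {1,2,4,5}->{1,2,4}
Constraint 2 (Z != U) on D(Z)={2,3,4,5} D(U)={1,2,4}: no change
Constraint 3 (V + U = Z) on D(V)={1,2,3,4,5} D(U)={1,2,4} D(Z)={2,3,4,5}: V {1,2,3,4,5}->{1,2,3,4}
So after all 3 constraints: D(V) = {1,2,3,4}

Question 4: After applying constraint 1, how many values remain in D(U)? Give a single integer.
Answer: 3

Derivation:
Constraint 1 (U < Z) on D(U)={1,2,4,5} D(Z)={2,3,4,5}: U {1,2,4,5}->{1,2,4}
So after constraint 1: D(U)={1,2,4}, size = 3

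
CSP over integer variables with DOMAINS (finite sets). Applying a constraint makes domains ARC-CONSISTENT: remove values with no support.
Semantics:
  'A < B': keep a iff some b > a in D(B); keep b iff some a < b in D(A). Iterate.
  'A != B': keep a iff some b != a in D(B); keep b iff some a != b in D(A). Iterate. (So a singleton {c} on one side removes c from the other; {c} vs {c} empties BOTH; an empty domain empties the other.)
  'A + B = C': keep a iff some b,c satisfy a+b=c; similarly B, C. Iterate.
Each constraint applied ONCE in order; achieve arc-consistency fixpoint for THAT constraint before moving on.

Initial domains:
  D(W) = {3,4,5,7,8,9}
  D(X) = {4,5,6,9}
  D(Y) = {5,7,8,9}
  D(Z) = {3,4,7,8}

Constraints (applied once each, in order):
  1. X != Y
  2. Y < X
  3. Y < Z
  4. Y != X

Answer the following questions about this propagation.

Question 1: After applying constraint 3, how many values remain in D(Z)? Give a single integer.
Answer: 2

Derivation:
Constraint 1 (X != Y) on D(X)={4,5,6,9} D(Y)={5,7,8,9}: no change
Constraint 2 (Y < X) on D(Y)={5,7,8,9} D(X)={4,5,6,9}: Y {5,7,8,9}->{5,7,8}; X {4,5,6,9}->{6,9}
Constraint 3 (Y < Z) on D(Y)={5,7,8} D(Z)={3,4,7,8}: Y {5,7,8}->{5,7}; Z {3,4,7,8}->{7,8}
So after constraint 3: D(Z)={7,8}, size = 2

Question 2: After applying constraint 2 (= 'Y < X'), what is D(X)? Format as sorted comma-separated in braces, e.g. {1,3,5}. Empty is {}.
Answer: {6,9}

Derivation:
Constraint 1 (X != Y) on D(X)={4,5,6,9} D(Y)={5,7,8,9}: no change
Constraint 2 (Y < X) on D(Y)={5,7,8,9} D(X)={4,5,6,9}: Y {5,7,8,9}->{5,7,8}; X {4,5,6,9}->{6,9}
So after constraint 2: D(X) = {6,9}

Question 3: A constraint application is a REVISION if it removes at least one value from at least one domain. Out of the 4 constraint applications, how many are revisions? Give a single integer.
Answer: 2

Derivation:
Constraint 1 (X != Y) on D(X)={4,5,6,9} D(Y)={5,7,8,9}: no change => not a revision
Constraint 2 (Y < X) on D(Y)={5,7,8,9} D(X)={4,5,6,9}: Y {5,7,8,9}->{5,7,8}; X {4,5,6,9}->{6,9} => REVISION
Constraint 3 (Y < Z) on D(Y)={5,7,8} D(Z)={3,4,7,8}: Y {5,7,8}->{5,7}; Z {3,4,7,8}->{7,8} => REVISION
Constraint 4 (Y != X) on D(Y)={5,7} D(X)={6,9}: no change => not a revision
Total revisions = 2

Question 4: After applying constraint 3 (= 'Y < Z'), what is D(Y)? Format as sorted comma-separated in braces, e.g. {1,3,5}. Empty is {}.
Constraint 1 (X != Y) on D(X)={4,5,6,9} D(Y)={5,7,8,9}: no change
Constraint 2 (Y < X) on D(Y)={5,7,8,9} D(X)={4,5,6,9}: Y {5,7,8,9}->{5,7,8}; X {4,5,6,9}->{6,9}
Constraint 3 (Y < Z) on D(Y)={5,7,8} D(Z)={3,4,7,8}: Y {5,7,8}->{5,7}; Z {3,4,7,8}->{7,8}
So after constraint 3: D(Y) = {5,7}

Answer: {5,7}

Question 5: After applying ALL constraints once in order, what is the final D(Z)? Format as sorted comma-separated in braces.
Answer: {7,8}

Derivation:
Constraint 1 (X != Y) on D(X)={4,5,6,9} D(Y)={5,7,8,9}: no change
Constraint 2 (Y < X) on D(Y)={5,7,8,9} D(X)={4,5,6,9}: Y {5,7,8,9}->{5,7,8}; X {4,5,6,9}->{6,9}
Constraint 3 (Y < Z) on D(Y)={5,7,8} D(Z)={3,4,7,8}: Y {5,7,8}->{5,7}; Z {3,4,7,8}->{7,8}
Constraint 4 (Y != X) on D(Y)={5,7} D(X)={6,9}: no change
So after all 4 constraints: D(Z) = {7,8}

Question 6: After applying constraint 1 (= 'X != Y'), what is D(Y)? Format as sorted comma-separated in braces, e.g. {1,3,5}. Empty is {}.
Answer: {5,7,8,9}

Derivation:
Constraint 1 (X != Y) on D(X)={4,5,6,9} D(Y)={5,7,8,9}: no change
So after constraint 1: D(Y) = {5,7,8,9}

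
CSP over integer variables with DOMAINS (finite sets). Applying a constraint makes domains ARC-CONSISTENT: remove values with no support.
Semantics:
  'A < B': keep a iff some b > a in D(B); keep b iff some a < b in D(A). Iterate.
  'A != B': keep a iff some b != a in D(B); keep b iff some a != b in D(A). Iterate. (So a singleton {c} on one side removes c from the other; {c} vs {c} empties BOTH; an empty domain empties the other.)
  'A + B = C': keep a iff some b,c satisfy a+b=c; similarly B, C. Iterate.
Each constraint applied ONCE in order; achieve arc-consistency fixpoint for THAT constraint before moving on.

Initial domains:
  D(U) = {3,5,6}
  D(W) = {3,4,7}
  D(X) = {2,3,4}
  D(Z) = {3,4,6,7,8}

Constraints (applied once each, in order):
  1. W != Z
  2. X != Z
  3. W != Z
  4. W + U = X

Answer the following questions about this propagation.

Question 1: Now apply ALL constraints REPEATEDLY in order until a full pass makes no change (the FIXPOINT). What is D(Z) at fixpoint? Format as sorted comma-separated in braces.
pass 0 (initial): D(Z)={3,4,6,7,8}
pass 1: U {3,5,6}->{}; W {3,4,7}->{}; X {2,3,4}->{}
pass 2: Z {3,4,6,7,8}->{}
pass 3: no change
Fixpoint after 3 passes: D(Z) = {}

Answer: {}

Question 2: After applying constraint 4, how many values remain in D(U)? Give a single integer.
Constraint 1 (W != Z) on D(W)={3,4,7} D(Z)={3,4,6,7,8}: no change
Constraint 2 (X != Z) on D(X)={2,3,4} D(Z)={3,4,6,7,8}: no change
Constraint 3 (W != Z) on D(W)={3,4,7} D(Z)={3,4,6,7,8}: no change
Constraint 4 (W + U = X) on D(W)={3,4,7} D(U)={3,5,6} D(X)={2,3,4}: W {3,4,7}->{}; U {3,5,6}->{}; X {2,3,4}->{}
So after constraint 4: D(U)={}, size = 0

Answer: 0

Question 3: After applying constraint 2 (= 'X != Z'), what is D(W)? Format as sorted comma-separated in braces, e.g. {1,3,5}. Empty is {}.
Answer: {3,4,7}

Derivation:
Constraint 1 (W != Z) on D(W)={3,4,7} D(Z)={3,4,6,7,8}: no change
Constraint 2 (X != Z) on D(X)={2,3,4} D(Z)={3,4,6,7,8}: no change
So after constraint 2: D(W) = {3,4,7}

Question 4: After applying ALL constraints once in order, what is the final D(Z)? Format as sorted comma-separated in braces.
Answer: {3,4,6,7,8}

Derivation:
Constraint 1 (W != Z) on D(W)={3,4,7} D(Z)={3,4,6,7,8}: no change
Constraint 2 (X != Z) on D(X)={2,3,4} D(Z)={3,4,6,7,8}: no change
Constraint 3 (W != Z) on D(W)={3,4,7} D(Z)={3,4,6,7,8}: no change
Constraint 4 (W + U = X) on D(W)={3,4,7} D(U)={3,5,6} D(X)={2,3,4}: W {3,4,7}->{}; U {3,5,6}->{}; X {2,3,4}->{}
So after all 4 constraints: D(Z) = {3,4,6,7,8}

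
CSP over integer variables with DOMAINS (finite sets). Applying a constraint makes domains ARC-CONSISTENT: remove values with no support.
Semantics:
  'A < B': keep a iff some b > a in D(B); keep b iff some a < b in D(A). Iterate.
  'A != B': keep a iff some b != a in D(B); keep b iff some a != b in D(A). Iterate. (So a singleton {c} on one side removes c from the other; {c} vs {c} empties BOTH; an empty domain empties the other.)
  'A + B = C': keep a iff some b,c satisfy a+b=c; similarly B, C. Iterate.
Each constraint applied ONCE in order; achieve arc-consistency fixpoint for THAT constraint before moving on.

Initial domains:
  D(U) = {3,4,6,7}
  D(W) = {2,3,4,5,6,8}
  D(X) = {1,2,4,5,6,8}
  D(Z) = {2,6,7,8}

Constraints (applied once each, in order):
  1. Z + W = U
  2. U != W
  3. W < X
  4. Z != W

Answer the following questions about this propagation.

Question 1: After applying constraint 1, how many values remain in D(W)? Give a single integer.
Constraint 1 (Z + W = U) on D(Z)={2,6,7,8} D(W)={2,3,4,5,6,8} D(U)={3,4,6,7}: Z {2,6,7,8}->{2}; W {2,3,4,5,6,8}->{2,4,5}; U {3,4,6,7}->{4,6,7}
So after constraint 1: D(W)={2,4,5}, size = 3

Answer: 3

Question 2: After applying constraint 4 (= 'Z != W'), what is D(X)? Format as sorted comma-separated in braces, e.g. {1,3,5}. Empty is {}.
Constraint 1 (Z + W = U) on D(Z)={2,6,7,8} D(W)={2,3,4,5,6,8} D(U)={3,4,6,7}: Z {2,6,7,8}->{2}; W {2,3,4,5,6,8}->{2,4,5}; U {3,4,6,7}->{4,6,7}
Constraint 2 (U != W) on D(U)={4,6,7} D(W)={2,4,5}: no change
Constraint 3 (W < X) on D(W)={2,4,5} D(X)={1,2,4,5,6,8}: X {1,2,4,5,6,8}->{4,5,6,8}
Constraint 4 (Z != W) on D(Z)={2} D(W)={2,4,5}: W {2,4,5}->{4,5}
So after constraint 4: D(X) = {4,5,6,8}

Answer: {4,5,6,8}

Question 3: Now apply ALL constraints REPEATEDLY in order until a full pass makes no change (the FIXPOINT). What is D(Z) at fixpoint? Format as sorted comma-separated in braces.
Answer: {2}

Derivation:
pass 0 (initial): D(Z)={2,6,7,8}
pass 1: U {3,4,6,7}->{4,6,7}; W {2,3,4,5,6,8}->{4,5}; X {1,2,4,5,6,8}->{4,5,6,8}; Z {2,6,7,8}->{2}
pass 2: U {4,6,7}->{6,7}; X {4,5,6,8}->{5,6,8}
pass 3: no change
Fixpoint after 3 passes: D(Z) = {2}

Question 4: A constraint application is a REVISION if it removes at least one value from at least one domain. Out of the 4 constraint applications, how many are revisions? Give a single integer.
Constraint 1 (Z + W = U) on D(Z)={2,6,7,8} D(W)={2,3,4,5,6,8} D(U)={3,4,6,7}: Z {2,6,7,8}->{2}; W {2,3,4,5,6,8}->{2,4,5}; U {3,4,6,7}->{4,6,7} => REVISION
Constraint 2 (U != W) on D(U)={4,6,7} D(W)={2,4,5}: no change => not a revision
Constraint 3 (W < X) on D(W)={2,4,5} D(X)={1,2,4,5,6,8}: X {1,2,4,5,6,8}->{4,5,6,8} => REVISION
Constraint 4 (Z != W) on D(Z)={2} D(W)={2,4,5}: W {2,4,5}->{4,5} => REVISION
Total revisions = 3

Answer: 3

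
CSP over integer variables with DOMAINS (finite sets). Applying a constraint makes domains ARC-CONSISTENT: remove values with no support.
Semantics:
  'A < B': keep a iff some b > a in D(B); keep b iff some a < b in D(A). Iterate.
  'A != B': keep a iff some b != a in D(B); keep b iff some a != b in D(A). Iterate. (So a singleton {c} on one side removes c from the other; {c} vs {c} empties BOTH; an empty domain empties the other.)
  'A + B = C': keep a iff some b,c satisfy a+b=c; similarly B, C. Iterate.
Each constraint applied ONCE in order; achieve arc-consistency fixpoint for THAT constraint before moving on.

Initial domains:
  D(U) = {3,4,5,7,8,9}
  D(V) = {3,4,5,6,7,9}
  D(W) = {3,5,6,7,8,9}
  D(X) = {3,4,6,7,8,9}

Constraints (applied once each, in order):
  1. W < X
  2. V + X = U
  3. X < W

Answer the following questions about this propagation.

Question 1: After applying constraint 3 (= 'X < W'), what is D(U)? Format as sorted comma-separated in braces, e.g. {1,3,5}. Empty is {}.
Constraint 1 (W < X) on D(W)={3,5,6,7,8,9} D(X)={3,4,6,7,8,9}: W {3,5,6,7,8,9}->{3,5,6,7,8}; X {3,4,6,7,8,9}->{4,6,7,8,9}
Constraint 2 (V + X = U) on D(V)={3,4,5,6,7,9} D(X)={4,6,7,8,9} D(U)={3,4,5,7,8,9}: V {3,4,5,6,7,9}->{3,4,5}; X {4,6,7,8,9}->{4,6}; U {3,4,5,7,8,9}->{7,8,9}
Constraint 3 (X < W) on D(X)={4,6} D(W)={3,5,6,7,8}: W {3,5,6,7,8}->{5,6,7,8}
So after constraint 3: D(U) = {7,8,9}

Answer: {7,8,9}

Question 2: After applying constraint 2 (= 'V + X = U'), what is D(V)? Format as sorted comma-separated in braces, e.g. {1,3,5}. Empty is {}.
Constraint 1 (W < X) on D(W)={3,5,6,7,8,9} D(X)={3,4,6,7,8,9}: W {3,5,6,7,8,9}->{3,5,6,7,8}; X {3,4,6,7,8,9}->{4,6,7,8,9}
Constraint 2 (V + X = U) on D(V)={3,4,5,6,7,9} D(X)={4,6,7,8,9} D(U)={3,4,5,7,8,9}: V {3,4,5,6,7,9}->{3,4,5}; X {4,6,7,8,9}->{4,6}; U {3,4,5,7,8,9}->{7,8,9}
So after constraint 2: D(V) = {3,4,5}

Answer: {3,4,5}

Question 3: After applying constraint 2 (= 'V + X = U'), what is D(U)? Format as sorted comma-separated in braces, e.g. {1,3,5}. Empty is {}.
Constraint 1 (W < X) on D(W)={3,5,6,7,8,9} D(X)={3,4,6,7,8,9}: W {3,5,6,7,8,9}->{3,5,6,7,8}; X {3,4,6,7,8,9}->{4,6,7,8,9}
Constraint 2 (V + X = U) on D(V)={3,4,5,6,7,9} D(X)={4,6,7,8,9} D(U)={3,4,5,7,8,9}: V {3,4,5,6,7,9}->{3,4,5}; X {4,6,7,8,9}->{4,6}; U {3,4,5,7,8,9}->{7,8,9}
So after constraint 2: D(U) = {7,8,9}

Answer: {7,8,9}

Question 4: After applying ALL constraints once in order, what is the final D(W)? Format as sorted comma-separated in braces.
Constraint 1 (W < X) on D(W)={3,5,6,7,8,9} D(X)={3,4,6,7,8,9}: W {3,5,6,7,8,9}->{3,5,6,7,8}; X {3,4,6,7,8,9}->{4,6,7,8,9}
Constraint 2 (V + X = U) on D(V)={3,4,5,6,7,9} D(X)={4,6,7,8,9} D(U)={3,4,5,7,8,9}: V {3,4,5,6,7,9}->{3,4,5}; X {4,6,7,8,9}->{4,6}; U {3,4,5,7,8,9}->{7,8,9}
Constraint 3 (X < W) on D(X)={4,6} D(W)={3,5,6,7,8}: W {3,5,6,7,8}->{5,6,7,8}
So after all 3 constraints: D(W) = {5,6,7,8}

Answer: {5,6,7,8}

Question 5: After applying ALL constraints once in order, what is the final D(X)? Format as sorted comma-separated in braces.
Constraint 1 (W < X) on D(W)={3,5,6,7,8,9} D(X)={3,4,6,7,8,9}: W {3,5,6,7,8,9}->{3,5,6,7,8}; X {3,4,6,7,8,9}->{4,6,7,8,9}
Constraint 2 (V + X = U) on D(V)={3,4,5,6,7,9} D(X)={4,6,7,8,9} D(U)={3,4,5,7,8,9}: V {3,4,5,6,7,9}->{3,4,5}; X {4,6,7,8,9}->{4,6}; U {3,4,5,7,8,9}->{7,8,9}
Constraint 3 (X < W) on D(X)={4,6} D(W)={3,5,6,7,8}: W {3,5,6,7,8}->{5,6,7,8}
So after all 3 constraints: D(X) = {4,6}

Answer: {4,6}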